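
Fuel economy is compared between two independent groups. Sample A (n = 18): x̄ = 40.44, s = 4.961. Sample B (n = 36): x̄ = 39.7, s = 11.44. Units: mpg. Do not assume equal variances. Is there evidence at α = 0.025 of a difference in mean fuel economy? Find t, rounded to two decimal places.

Let group 1 = sample A, group 2 = sample B. H0: μ_1 = μ_2; H1: μ_1 ≠ μ_2 (Welch's two-sample t-test, two-sided).
t = (x̄_1 − x̄_2)/√(s_1²/n_1 + s_2²/n_2) = (40.44 − 39.7)/√(4.961²/18 + 11.44²/36) = 0.33
Welch–Satterthwaite df ≈ 51.33
Two-sided p-value ≈ 0.7421
Since p ≈ 0.7421 > α = 0.025, fail to reject H0; the evidence is not statistically significant.

0.33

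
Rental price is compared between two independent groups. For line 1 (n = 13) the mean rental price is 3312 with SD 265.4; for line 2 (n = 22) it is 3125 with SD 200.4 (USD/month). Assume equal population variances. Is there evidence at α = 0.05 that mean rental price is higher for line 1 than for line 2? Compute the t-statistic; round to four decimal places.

Let group 1 = line 1, group 2 = line 2. H0: μ_1 = μ_2; H1: μ_1 > μ_2 (two-sample pooled-variance t-test, right-tailed).
s_p² = [(13−1)·265.4² + (22−1)·200.4²]/(13+22−2) = 51170
t = (3312 − 3125)/√[51170·(1/13 + 1/22)] = 2.3631
df = n₁ + n₂ − 2 = 33
p-value = P(T ≥ 2.3631) ≈ 0.012
Since p ≈ 0.012 < α = 0.05, reject H0; the evidence is statistically significant.

2.3631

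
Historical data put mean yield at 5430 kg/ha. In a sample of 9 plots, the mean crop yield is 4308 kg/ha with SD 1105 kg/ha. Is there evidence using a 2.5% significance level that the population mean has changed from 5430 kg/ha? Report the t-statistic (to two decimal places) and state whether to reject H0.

t = -3.05; reject H0

H0: μ = 5430; H1: μ ≠ 5430 (one-sample t-test, two-sided).
t = (x̄ − μ₀)/(s/√n) = (4308 − 5430)/(1105/√9) = -3.05
df = n − 1 = 8
Two-sided p-value ≈ 0.016
Since p ≈ 0.016 < α = 0.025, reject H0; the evidence is statistically significant.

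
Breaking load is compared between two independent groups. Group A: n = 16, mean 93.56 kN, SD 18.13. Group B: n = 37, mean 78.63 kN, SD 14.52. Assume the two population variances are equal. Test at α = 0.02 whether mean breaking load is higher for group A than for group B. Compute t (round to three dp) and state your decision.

Let group 1 = group A, group 2 = group B. H0: μ_1 = μ_2; H1: μ_1 > μ_2 (two-sample pooled-variance t-test, right-tailed).
s_p² = [(16−1)·18.13² + (37−1)·14.52²]/(16+37−2) = 245.497
t = (93.56 − 78.63)/√[245.497·(1/16 + 1/37)] = 3.185
df = n₁ + n₂ − 2 = 51
p-value = P(T ≥ 3.185) ≈ 0.0012
Since p ≈ 0.0012 < α = 0.02, reject H0; the data support H1.

t = 3.185; reject H0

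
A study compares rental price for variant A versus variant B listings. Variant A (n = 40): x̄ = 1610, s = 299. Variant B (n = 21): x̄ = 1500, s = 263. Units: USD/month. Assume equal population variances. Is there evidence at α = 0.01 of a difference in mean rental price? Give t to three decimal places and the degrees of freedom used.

t = 1.421, df = 59

Let group 1 = variant A, group 2 = variant B. H0: μ_1 = μ_2; H1: μ_1 ≠ μ_2 (two-sample pooled-variance t-test, two-sided).
s_p² = [(40−1)·299² + (21−1)·263²]/(40+21−2) = 82542.7
t = (1610 − 1500)/√[82542.7·(1/40 + 1/21)] = 1.421
df = n₁ + n₂ − 2 = 59
Two-sided p-value ≈ 0.1606
Since p ≈ 0.1606 > α = 0.01, fail to reject H0; the evidence is not statistically significant.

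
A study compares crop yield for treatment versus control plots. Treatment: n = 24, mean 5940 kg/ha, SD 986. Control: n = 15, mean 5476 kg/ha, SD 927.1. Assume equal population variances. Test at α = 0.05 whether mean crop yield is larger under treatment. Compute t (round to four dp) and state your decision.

Let group 1 = treatment, group 2 = control. H0: μ_1 = μ_2; H1: μ_1 > μ_2 (two-sample pooled-variance t-test, right-tailed).
s_p² = [(24−1)·986² + (15−1)·927.1²]/(24+15−2) = 929560
t = (5940 − 5476)/√[929560·(1/24 + 1/15)] = 1.4622
df = n₁ + n₂ − 2 = 37
p-value = P(T ≥ 1.4622) ≈ 0.0761
Since p ≈ 0.0761 > α = 0.05, fail to reject H0; the data do not provide sufficient evidence against H0.

t = 1.4622; fail to reject H0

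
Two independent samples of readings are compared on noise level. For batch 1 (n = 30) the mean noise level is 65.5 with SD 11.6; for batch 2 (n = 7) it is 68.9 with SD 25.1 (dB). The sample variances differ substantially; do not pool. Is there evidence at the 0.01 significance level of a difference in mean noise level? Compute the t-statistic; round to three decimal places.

Let group 1 = batch 1, group 2 = batch 2. H0: μ_1 = μ_2; H1: μ_1 ≠ μ_2 (Welch's two-sample t-test, two-sided).
t = (x̄_1 − x̄_2)/√(s_1²/n_1 + s_2²/n_2) = (65.5 − 68.9)/√(11.6²/30 + 25.1²/7) = -0.350
Welch–Satterthwaite df ≈ 6.61
Two-sided p-value ≈ 0.737
Since p ≈ 0.737 > α = 0.01, fail to reject H0; the data do not provide sufficient evidence against H0.

-0.350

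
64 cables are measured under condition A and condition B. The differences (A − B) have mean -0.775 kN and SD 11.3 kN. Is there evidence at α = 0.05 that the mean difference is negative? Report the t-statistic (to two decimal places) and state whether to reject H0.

t = -0.55; fail to reject H0

H0: μ_d = 0; H1: μ_d < 0 (paired t-test on the differences, left-tailed).
t = d̄/(s_d/√n) = -0.775/(11.3/√64) = -0.55
df = n − 1 = 63
p-value = P(T ≤ -0.55) ≈ 0.293
Since p ≈ 0.293 > α = 0.05, fail to reject H0; the data do not provide sufficient evidence against H0.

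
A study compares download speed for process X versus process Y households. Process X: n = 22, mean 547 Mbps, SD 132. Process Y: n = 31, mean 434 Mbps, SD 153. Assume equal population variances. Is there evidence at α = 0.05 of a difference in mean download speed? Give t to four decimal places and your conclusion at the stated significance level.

Let group 1 = process X, group 2 = process Y. H0: μ_1 = μ_2; H1: μ_1 ≠ μ_2 (two-sample pooled-variance t-test, two-sided).
s_p² = [(22−1)·132² + (31−1)·153²]/(22+31−2) = 20944.6
t = (547 − 434)/√[20944.6·(1/22 + 1/31)] = 2.8009
df = n₁ + n₂ − 2 = 51
Two-sided p-value ≈ 0.007
Since p ≈ 0.007 < α = 0.05, reject H0; the evidence is statistically significant.

t = 2.8009; reject H0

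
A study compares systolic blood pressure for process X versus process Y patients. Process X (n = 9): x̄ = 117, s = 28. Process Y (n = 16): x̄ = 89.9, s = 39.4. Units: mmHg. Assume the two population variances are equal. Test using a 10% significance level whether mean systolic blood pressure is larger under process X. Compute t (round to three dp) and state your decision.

Let group 1 = process X, group 2 = process Y. H0: μ_1 = μ_2; H1: μ_1 > μ_2 (two-sample pooled-variance t-test, right-tailed).
s_p² = [(9−1)·28² + (16−1)·39.4²]/(9+16−2) = 1285.1
t = (117 − 89.9)/√[1285.1·(1/9 + 1/16)] = 1.814
df = n₁ + n₂ − 2 = 23
p-value = P(T ≥ 1.814) ≈ 0.0413
Since p ≈ 0.0413 < α = 0.1, reject H0; the data support H1.

t = 1.814; reject H0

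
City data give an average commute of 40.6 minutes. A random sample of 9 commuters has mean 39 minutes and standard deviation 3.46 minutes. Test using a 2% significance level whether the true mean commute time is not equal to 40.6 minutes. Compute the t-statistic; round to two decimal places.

-1.39

H0: μ = 40.6; H1: μ ≠ 40.6 (one-sample t-test, two-sided).
t = (x̄ − μ₀)/(s/√n) = (39 − 40.6)/(3.46/√9) = -1.39
df = n − 1 = 8
Two-sided p-value ≈ 0.203
Since p ≈ 0.203 > α = 0.02, fail to reject H0; the data do not provide sufficient evidence against H0.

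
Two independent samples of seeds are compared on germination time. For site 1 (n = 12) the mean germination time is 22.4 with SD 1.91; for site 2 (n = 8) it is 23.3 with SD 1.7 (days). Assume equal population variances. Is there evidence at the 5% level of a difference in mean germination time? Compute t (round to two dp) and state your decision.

Let group 1 = site 1, group 2 = site 2. H0: μ_1 = μ_2; H1: μ_1 ≠ μ_2 (two-sample pooled-variance t-test, two-sided).
s_p² = [(12−1)·1.91² + (8−1)·1.7²]/(12+8−2) = 3.35328
t = (22.4 − 23.3)/√[3.35328·(1/12 + 1/8)] = -1.08
df = n₁ + n₂ − 2 = 18
Two-sided p-value ≈ 0.2958
Since p ≈ 0.2958 > α = 0.05, fail to reject H0; the data do not provide sufficient evidence against H0.

t = -1.08; fail to reject H0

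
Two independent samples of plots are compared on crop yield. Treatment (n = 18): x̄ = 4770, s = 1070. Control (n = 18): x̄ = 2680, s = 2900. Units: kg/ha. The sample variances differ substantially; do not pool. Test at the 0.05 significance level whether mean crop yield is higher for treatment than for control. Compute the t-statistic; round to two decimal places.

2.87

Let group 1 = treatment, group 2 = control. H0: μ_1 = μ_2; H1: μ_1 > μ_2 (Welch's two-sample t-test, right-tailed).
t = (x̄_1 − x̄_2)/√(s_1²/n_1 + s_2²/n_2) = (4770 − 2680)/√(1070²/18 + 2900²/18) = 2.87
Welch–Satterthwaite df ≈ 21.54
p-value = P(T ≥ 2.87) ≈ 0.005
Since p ≈ 0.005 < α = 0.05, reject H0; the evidence is statistically significant.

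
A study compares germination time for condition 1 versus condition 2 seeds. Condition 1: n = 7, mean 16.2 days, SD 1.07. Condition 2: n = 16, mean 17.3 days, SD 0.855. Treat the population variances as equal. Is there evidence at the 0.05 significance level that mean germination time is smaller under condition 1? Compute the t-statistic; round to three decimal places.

Let group 1 = condition 1, group 2 = condition 2. H0: μ_1 = μ_2; H1: μ_1 < μ_2 (two-sample pooled-variance t-test, left-tailed).
s_p² = [(7−1)·1.07² + (16−1)·0.855²]/(7+16−2) = 0.849275
t = (16.2 − 17.3)/√[0.849275·(1/7 + 1/16)] = -2.634
df = n₁ + n₂ − 2 = 21
p-value = P(T ≤ -2.634) ≈ 0.0078
Since p ≈ 0.0078 < α = 0.05, reject H0; the evidence is statistically significant.

-2.634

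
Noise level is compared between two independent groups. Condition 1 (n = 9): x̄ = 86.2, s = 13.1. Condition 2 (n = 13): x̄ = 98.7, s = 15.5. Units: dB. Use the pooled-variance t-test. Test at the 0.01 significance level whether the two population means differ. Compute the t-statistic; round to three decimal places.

Let group 1 = condition 1, group 2 = condition 2. H0: μ_1 = μ_2; H1: μ_1 ≠ μ_2 (two-sample pooled-variance t-test, two-sided).
s_p² = [(9−1)·13.1² + (13−1)·15.5²]/(9+13−2) = 212.794
t = (86.2 − 98.7)/√[212.794·(1/9 + 1/13)] = -1.976
df = n₁ + n₂ − 2 = 20
Two-sided p-value ≈ 0.0621
Since p ≈ 0.0621 > α = 0.01, fail to reject H0; the data do not provide sufficient evidence against H0.

-1.976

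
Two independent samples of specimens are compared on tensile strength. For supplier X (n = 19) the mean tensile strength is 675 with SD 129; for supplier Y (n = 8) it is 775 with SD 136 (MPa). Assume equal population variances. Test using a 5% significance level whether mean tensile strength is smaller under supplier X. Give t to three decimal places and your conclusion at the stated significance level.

t = -1.811; reject H0

Let group 1 = supplier X, group 2 = supplier Y. H0: μ_1 = μ_2; H1: μ_1 < μ_2 (two-sample pooled-variance t-test, left-tailed).
s_p² = [(19−1)·129² + (8−1)·136²]/(19+8−2) = 17160.4
t = (675 − 775)/√[17160.4·(1/19 + 1/8)] = -1.811
df = n₁ + n₂ − 2 = 25
p-value = P(T ≤ -1.811) ≈ 0.0411
Since p ≈ 0.0411 < α = 0.05, reject H0; the evidence is statistically significant.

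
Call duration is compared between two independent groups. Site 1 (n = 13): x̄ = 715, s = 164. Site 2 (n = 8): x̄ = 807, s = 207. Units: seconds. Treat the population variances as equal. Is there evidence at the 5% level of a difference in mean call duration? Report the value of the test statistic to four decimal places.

-1.1309

Let group 1 = site 1, group 2 = site 2. H0: μ_1 = μ_2; H1: μ_1 ≠ μ_2 (two-sample pooled-variance t-test, two-sided).
s_p² = [(13−1)·164² + (8−1)·207²]/(13+8−2) = 32773.4
t = (715 − 807)/√[32773.4·(1/13 + 1/8)] = -1.1309
df = n₁ + n₂ − 2 = 19
Two-sided p-value ≈ 0.2722
Since p ≈ 0.2722 > α = 0.05, fail to reject H0; the evidence is not statistically significant.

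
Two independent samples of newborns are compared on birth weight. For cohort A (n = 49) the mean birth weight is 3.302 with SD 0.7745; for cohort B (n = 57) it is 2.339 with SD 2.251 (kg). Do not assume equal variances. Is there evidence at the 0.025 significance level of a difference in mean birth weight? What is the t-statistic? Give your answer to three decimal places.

Let group 1 = cohort A, group 2 = cohort B. H0: μ_1 = μ_2; H1: μ_1 ≠ μ_2 (Welch's two-sample t-test, two-sided).
t = (x̄_1 − x̄_2)/√(s_1²/n_1 + s_2²/n_2) = (3.302 − 2.339)/√(0.7745²/49 + 2.251²/57) = 3.028
Welch–Satterthwaite df ≈ 70.92
Two-sided p-value ≈ 0.0034
Since p ≈ 0.0034 < α = 0.025, reject H0; the data support H1.

3.028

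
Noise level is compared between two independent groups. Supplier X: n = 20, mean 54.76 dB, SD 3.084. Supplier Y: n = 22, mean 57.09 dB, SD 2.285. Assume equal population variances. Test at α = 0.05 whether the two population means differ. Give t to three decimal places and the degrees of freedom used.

t = -2.799, df = 40

Let group 1 = supplier X, group 2 = supplier Y. H0: μ_1 = μ_2; H1: μ_1 ≠ μ_2 (two-sample pooled-variance t-test, two-sided).
s_p² = [(20−1)·3.084² + (22−1)·2.285²]/(20+22−2) = 7.25889
t = (54.76 − 57.09)/√[7.25889·(1/20 + 1/22)] = -2.799
df = n₁ + n₂ − 2 = 40
Two-sided p-value ≈ 0.0078
Since p ≈ 0.0078 < α = 0.05, reject H0; the evidence is statistically significant.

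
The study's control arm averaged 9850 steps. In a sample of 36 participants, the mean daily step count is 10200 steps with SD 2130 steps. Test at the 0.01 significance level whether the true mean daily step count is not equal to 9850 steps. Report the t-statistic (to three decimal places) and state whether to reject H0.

H0: μ = 9850; H1: μ ≠ 9850 (one-sample t-test, two-sided).
t = (x̄ − μ₀)/(s/√n) = (10200 − 9850)/(2130/√36) = 0.986
df = n − 1 = 35
Two-sided p-value ≈ 0.331
Since p ≈ 0.331 > α = 0.01, fail to reject H0; the data do not provide sufficient evidence against H0.

t = 0.986; fail to reject H0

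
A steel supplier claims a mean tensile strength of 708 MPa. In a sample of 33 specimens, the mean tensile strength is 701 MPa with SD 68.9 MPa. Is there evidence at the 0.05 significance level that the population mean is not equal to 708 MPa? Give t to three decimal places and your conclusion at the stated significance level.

t = -0.584; fail to reject H0

H0: μ = 708; H1: μ ≠ 708 (one-sample t-test, two-sided).
t = (x̄ − μ₀)/(s/√n) = (701 − 708)/(68.9/√33) = -0.584
df = n − 1 = 32
Two-sided p-value ≈ 0.564
Since p ≈ 0.564 > α = 0.05, fail to reject H0; the evidence is not statistically significant.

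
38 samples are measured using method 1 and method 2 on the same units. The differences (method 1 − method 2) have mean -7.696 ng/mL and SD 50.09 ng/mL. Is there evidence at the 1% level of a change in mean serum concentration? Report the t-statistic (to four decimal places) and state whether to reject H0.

t = -0.9471; fail to reject H0

H0: μ_d = 0; H1: μ_d ≠ 0 (paired t-test on the differences, two-sided).
t = d̄/(s_d/√n) = -7.696/(50.09/√38) = -0.9471
df = n − 1 = 37
Two-sided p-value ≈ 0.350
Since p ≈ 0.350 > α = 0.01, fail to reject H0; the data do not provide sufficient evidence against H0.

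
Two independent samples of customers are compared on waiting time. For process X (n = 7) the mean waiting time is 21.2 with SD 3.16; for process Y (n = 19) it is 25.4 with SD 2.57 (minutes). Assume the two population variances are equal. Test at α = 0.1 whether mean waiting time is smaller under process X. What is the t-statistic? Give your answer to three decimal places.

-3.480

Let group 1 = process X, group 2 = process Y. H0: μ_1 = μ_2; H1: μ_1 < μ_2 (two-sample pooled-variance t-test, left-tailed).
s_p² = [(7−1)·3.16² + (19−1)·2.57²]/(7+19−2) = 7.45007
t = (21.2 − 25.4)/√[7.45007·(1/7 + 1/19)] = -3.480
df = n₁ + n₂ − 2 = 24
p-value = P(T ≤ -3.480) ≈ 0.0010
Since p ≈ 0.0010 < α = 0.1, reject H0; the evidence is statistically significant.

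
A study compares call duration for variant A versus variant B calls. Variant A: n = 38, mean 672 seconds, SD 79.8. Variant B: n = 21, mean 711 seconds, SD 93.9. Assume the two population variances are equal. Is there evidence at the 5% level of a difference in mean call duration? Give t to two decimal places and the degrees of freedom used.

Let group 1 = variant A, group 2 = variant B. H0: μ_1 = μ_2; H1: μ_1 ≠ μ_2 (two-sample pooled-variance t-test, two-sided).
s_p² = [(38−1)·79.8² + (21−1)·93.9²]/(38+21−2) = 7227.4
t = (672 − 711)/√[7227.4·(1/38 + 1/21)] = -1.69
df = n₁ + n₂ − 2 = 57
Two-sided p-value ≈ 0.0970
Since p ≈ 0.0970 > α = 0.05, fail to reject H0; the data do not provide sufficient evidence against H0.

t = -1.69, df = 57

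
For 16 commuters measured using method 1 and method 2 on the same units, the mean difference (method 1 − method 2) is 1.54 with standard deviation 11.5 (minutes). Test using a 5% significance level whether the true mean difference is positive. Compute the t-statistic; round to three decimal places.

0.536

H0: μ_d = 0; H1: μ_d > 0 (paired t-test on the differences, right-tailed).
t = d̄/(s_d/√n) = 1.54/(11.5/√16) = 0.536
df = n − 1 = 15
p-value = P(T ≥ 0.536) ≈ 0.3000
Since p ≈ 0.3000 > α = 0.05, fail to reject H0; the evidence is not statistically significant.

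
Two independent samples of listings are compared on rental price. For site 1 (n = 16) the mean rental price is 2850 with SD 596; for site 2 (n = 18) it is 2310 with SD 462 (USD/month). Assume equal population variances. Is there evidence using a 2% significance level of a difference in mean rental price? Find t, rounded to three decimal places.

2.971

Let group 1 = site 1, group 2 = site 2. H0: μ_1 = μ_2; H1: μ_1 ≠ μ_2 (two-sample pooled-variance t-test, two-sided).
s_p² = [(16−1)·596² + (18−1)·462²]/(16+18−2) = 279900
t = (2850 − 2310)/√[279900·(1/16 + 1/18)] = 2.971
df = n₁ + n₂ − 2 = 32
Two-sided p-value ≈ 0.006
Since p ≈ 0.006 < α = 0.02, reject H0; the data support H1.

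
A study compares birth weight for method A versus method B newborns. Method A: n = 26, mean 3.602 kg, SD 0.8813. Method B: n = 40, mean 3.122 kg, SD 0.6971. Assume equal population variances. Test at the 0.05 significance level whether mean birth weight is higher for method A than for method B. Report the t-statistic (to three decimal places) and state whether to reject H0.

Let group 1 = method A, group 2 = method B. H0: μ_1 = μ_2; H1: μ_1 > μ_2 (two-sample pooled-variance t-test, right-tailed).
s_p² = [(26−1)·0.8813² + (40−1)·0.6971²]/(26+40−2) = 0.599519
t = (3.602 − 3.122)/√[0.599519·(1/26 + 1/40)] = 2.461
df = n₁ + n₂ − 2 = 64
p-value = P(T ≥ 2.461) ≈ 0.0083
Since p ≈ 0.0083 < α = 0.05, reject H0; the data support H1.

t = 2.461; reject H0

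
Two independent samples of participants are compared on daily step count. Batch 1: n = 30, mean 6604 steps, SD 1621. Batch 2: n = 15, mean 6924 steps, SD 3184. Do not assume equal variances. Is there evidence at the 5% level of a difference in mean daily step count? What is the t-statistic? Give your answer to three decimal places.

Let group 1 = batch 1, group 2 = batch 2. H0: μ_1 = μ_2; H1: μ_1 ≠ μ_2 (Welch's two-sample t-test, two-sided).
t = (x̄_1 − x̄_2)/√(s_1²/n_1 + s_2²/n_2) = (6604 − 6924)/√(1621²/30 + 3184²/15) = -0.366
Welch–Satterthwaite df ≈ 17.72
Two-sided p-value ≈ 0.719
Since p ≈ 0.719 > α = 0.05, fail to reject H0; the data do not provide sufficient evidence against H0.

-0.366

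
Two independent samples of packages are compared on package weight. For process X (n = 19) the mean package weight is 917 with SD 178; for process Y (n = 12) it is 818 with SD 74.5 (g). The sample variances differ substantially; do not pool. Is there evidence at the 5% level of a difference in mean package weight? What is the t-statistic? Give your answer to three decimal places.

Let group 1 = process X, group 2 = process Y. H0: μ_1 = μ_2; H1: μ_1 ≠ μ_2 (Welch's two-sample t-test, two-sided).
t = (x̄_1 − x̄_2)/√(s_1²/n_1 + s_2²/n_2) = (917 − 818)/√(178²/19 + 74.5²/12) = 2.145
Welch–Satterthwaite df ≈ 26.09
Two-sided p-value ≈ 0.041
Since p ≈ 0.041 < α = 0.05, reject H0; the evidence is statistically significant.

2.145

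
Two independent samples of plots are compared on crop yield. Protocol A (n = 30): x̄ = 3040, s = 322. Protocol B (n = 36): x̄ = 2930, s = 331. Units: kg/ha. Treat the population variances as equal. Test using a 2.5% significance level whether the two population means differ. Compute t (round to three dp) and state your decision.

t = 1.361; fail to reject H0

Let group 1 = protocol A, group 2 = protocol B. H0: μ_1 = μ_2; H1: μ_1 ≠ μ_2 (two-sample pooled-variance t-test, two-sided).
s_p² = [(30−1)·322² + (36−1)·331²]/(30+36−2) = 106898
t = (3040 − 2930)/√[106898·(1/30 + 1/36)] = 1.361
df = n₁ + n₂ − 2 = 64
Two-sided p-value ≈ 0.1783
Since p ≈ 0.1783 > α = 0.025, fail to reject H0; the data do not provide sufficient evidence against H0.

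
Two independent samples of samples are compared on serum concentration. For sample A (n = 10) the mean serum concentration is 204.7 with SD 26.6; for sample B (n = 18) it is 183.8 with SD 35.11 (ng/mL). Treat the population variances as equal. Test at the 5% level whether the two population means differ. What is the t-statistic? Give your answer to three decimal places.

Let group 1 = sample A, group 2 = sample B. H0: μ_1 = μ_2; H1: μ_1 ≠ μ_2 (two-sample pooled-variance t-test, two-sided).
s_p² = [(10−1)·26.6² + (18−1)·35.11²]/(10+18−2) = 1050.93
t = (204.7 − 183.8)/√[1050.93·(1/10 + 1/18)] = 1.635
df = n₁ + n₂ − 2 = 26
Two-sided p-value ≈ 0.114
Since p ≈ 0.114 > α = 0.05, fail to reject H0; the data do not provide sufficient evidence against H0.

1.635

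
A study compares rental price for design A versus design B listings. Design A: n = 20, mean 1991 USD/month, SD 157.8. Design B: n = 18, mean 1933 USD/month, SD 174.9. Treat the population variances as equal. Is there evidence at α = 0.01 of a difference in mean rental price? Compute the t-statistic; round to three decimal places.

Let group 1 = design A, group 2 = design B. H0: μ_1 = μ_2; H1: μ_1 ≠ μ_2 (two-sample pooled-variance t-test, two-sided).
s_p² = [(20−1)·157.8² + (18−1)·174.9²]/(20+18−2) = 27587.4
t = (1991 − 1933)/√[27587.4·(1/20 + 1/18)] = 1.075
df = n₁ + n₂ − 2 = 36
Two-sided p-value ≈ 0.2896
Since p ≈ 0.2896 > α = 0.01, fail to reject H0; the data do not provide sufficient evidence against H0.

1.075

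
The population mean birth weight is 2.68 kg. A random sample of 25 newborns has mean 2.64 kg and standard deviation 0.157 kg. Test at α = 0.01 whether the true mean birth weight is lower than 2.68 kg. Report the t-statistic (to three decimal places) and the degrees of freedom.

H0: μ = 2.68; H1: μ < 2.68 (one-sample t-test, left-tailed).
t = (x̄ − μ₀)/(s/√n) = (2.64 − 2.68)/(0.157/√25) = -1.274
df = n − 1 = 24
p-value = P(T ≤ -1.274) ≈ 0.1075
Since p ≈ 0.1075 > α = 0.01, fail to reject H0; the evidence is not statistically significant.

t = -1.274, df = 24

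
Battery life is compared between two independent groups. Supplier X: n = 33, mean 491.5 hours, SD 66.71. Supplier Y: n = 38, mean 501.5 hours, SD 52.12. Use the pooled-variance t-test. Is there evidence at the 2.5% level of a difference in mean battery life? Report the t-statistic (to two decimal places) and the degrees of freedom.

Let group 1 = supplier X, group 2 = supplier Y. H0: μ_1 = μ_2; H1: μ_1 ≠ μ_2 (two-sample pooled-variance t-test, two-sided).
s_p² = [(33−1)·66.71² + (38−1)·52.12²]/(33+38−2) = 3520.54
t = (491.5 − 501.5)/√[3520.54·(1/33 + 1/38)] = -0.71
df = n₁ + n₂ − 2 = 69
Two-sided p-value ≈ 0.4811
Since p ≈ 0.4811 > α = 0.025, fail to reject H0; the data do not provide sufficient evidence against H0.

t = -0.71, df = 69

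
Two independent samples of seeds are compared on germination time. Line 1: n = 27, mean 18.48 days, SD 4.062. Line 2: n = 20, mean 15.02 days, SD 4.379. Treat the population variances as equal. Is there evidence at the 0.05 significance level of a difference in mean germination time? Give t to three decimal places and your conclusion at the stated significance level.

t = 2.793; reject H0

Let group 1 = line 1, group 2 = line 2. H0: μ_1 = μ_2; H1: μ_1 ≠ μ_2 (two-sample pooled-variance t-test, two-sided).
s_p² = [(27−1)·4.062² + (20−1)·4.379²]/(27+20−2) = 17.6296
t = (18.48 − 15.02)/√[17.6296·(1/27 + 1/20)] = 2.793
df = n₁ + n₂ − 2 = 45
Two-sided p-value ≈ 0.0076
Since p ≈ 0.0076 < α = 0.05, reject H0; the evidence is statistically significant.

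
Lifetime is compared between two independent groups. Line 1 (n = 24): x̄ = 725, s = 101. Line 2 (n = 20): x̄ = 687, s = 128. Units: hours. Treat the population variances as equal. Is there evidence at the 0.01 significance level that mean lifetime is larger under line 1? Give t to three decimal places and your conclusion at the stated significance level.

Let group 1 = line 1, group 2 = line 2. H0: μ_1 = μ_2; H1: μ_1 > μ_2 (two-sample pooled-variance t-test, right-tailed).
s_p² = [(24−1)·101² + (20−1)·128²]/(24+20−2) = 12998.1
t = (725 − 687)/√[12998.1·(1/24 + 1/20)] = 1.101
df = n₁ + n₂ − 2 = 42
p-value = P(T ≥ 1.101) ≈ 0.139
Since p ≈ 0.139 > α = 0.01, fail to reject H0; the data do not provide sufficient evidence against H0.

t = 1.101; fail to reject H0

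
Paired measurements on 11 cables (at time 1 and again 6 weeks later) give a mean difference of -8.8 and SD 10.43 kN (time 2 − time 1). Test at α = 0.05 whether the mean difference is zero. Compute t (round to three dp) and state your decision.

H0: μ_d = 0; H1: μ_d ≠ 0 (paired t-test on the differences, two-sided).
t = d̄/(s_d/√n) = -8.8/(10.43/√11) = -2.798
df = n − 1 = 10
Two-sided p-value ≈ 0.019
Since p ≈ 0.019 < α = 0.05, reject H0; the data support H1.

t = -2.798; reject H0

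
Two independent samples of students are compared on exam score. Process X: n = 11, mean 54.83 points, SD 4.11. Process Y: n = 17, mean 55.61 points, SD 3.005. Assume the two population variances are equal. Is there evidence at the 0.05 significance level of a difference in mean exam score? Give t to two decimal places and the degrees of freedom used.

Let group 1 = process X, group 2 = process Y. H0: μ_1 = μ_2; H1: μ_1 ≠ μ_2 (two-sample pooled-variance t-test, two-sided).
s_p² = [(11−1)·4.11² + (17−1)·3.005²]/(11+17−2) = 12.0539
t = (54.83 − 55.61)/√[12.0539·(1/11 + 1/17)] = -0.58
df = n₁ + n₂ − 2 = 26
Two-sided p-value ≈ 0.5665
Since p ≈ 0.5665 > α = 0.05, fail to reject H0; the data do not provide sufficient evidence against H0.

t = -0.58, df = 26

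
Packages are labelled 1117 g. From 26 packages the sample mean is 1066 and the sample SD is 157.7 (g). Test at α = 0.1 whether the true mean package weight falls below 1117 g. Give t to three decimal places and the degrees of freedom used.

H0: μ = 1117; H1: μ < 1117 (one-sample t-test, left-tailed).
t = (x̄ − μ₀)/(s/√n) = (1066 − 1117)/(157.7/√26) = -1.649
df = n − 1 = 25
p-value = P(T ≤ -1.649) ≈ 0.056
Since p ≈ 0.056 < α = 0.1, reject H0; the evidence is statistically significant.

t = -1.649, df = 25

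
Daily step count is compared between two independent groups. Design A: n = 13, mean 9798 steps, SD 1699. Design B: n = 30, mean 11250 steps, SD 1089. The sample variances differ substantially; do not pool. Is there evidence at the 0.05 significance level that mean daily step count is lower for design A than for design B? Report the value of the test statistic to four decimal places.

-2.8390

Let group 1 = design A, group 2 = design B. H0: μ_1 = μ_2; H1: μ_1 < μ_2 (Welch's two-sample t-test, left-tailed).
t = (x̄_1 − x̄_2)/√(s_1²/n_1 + s_2²/n_2) = (9798 − 11250)/√(1699²/13 + 1089²/30) = -2.8390
Welch–Satterthwaite df ≈ 16.44
p-value = P(T ≤ -2.8390) ≈ 0.0058
Since p ≈ 0.0058 < α = 0.05, reject H0; the evidence is statistically significant.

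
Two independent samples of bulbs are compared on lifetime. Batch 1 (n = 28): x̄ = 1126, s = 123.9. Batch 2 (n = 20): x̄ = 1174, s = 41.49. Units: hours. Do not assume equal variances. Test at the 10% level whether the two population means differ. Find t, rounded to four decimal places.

-1.9058

Let group 1 = batch 1, group 2 = batch 2. H0: μ_1 = μ_2; H1: μ_1 ≠ μ_2 (Welch's two-sample t-test, two-sided).
t = (x̄_1 − x̄_2)/√(s_1²/n_1 + s_2²/n_2) = (1126 − 1174)/√(123.9²/28 + 41.49²/20) = -1.9058
Welch–Satterthwaite df ≈ 34.92
Two-sided p-value ≈ 0.0649
Since p ≈ 0.0649 < α = 0.1, reject H0; the data support H1.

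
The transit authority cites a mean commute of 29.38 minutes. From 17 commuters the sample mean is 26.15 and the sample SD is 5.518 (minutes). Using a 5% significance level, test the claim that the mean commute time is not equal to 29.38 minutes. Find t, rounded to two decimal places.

H0: μ = 29.38; H1: μ ≠ 29.38 (one-sample t-test, two-sided).
t = (x̄ − μ₀)/(s/√n) = (26.15 − 29.38)/(5.518/√17) = -2.41
df = n − 1 = 16
Two-sided p-value ≈ 0.028
Since p ≈ 0.028 < α = 0.05, reject H0; the evidence is statistically significant.

-2.41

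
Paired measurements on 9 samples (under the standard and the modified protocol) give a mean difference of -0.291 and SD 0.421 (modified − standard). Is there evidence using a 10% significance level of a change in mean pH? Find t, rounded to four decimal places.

H0: μ_d = 0; H1: μ_d ≠ 0 (paired t-test on the differences, two-sided).
t = d̄/(s_d/√n) = -0.291/(0.421/√9) = -2.0736
df = n − 1 = 8
Two-sided p-value ≈ 0.072
Since p ≈ 0.072 < α = 0.1, reject H0; the data support H1.

-2.0736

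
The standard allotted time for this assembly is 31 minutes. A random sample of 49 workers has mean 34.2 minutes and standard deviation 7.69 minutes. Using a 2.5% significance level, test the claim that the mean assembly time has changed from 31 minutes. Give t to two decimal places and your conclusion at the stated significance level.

H0: μ = 31; H1: μ ≠ 31 (one-sample t-test, two-sided).
t = (x̄ − μ₀)/(s/√n) = (34.2 − 31)/(7.69/√49) = 2.91
df = n − 1 = 48
Two-sided p-value ≈ 0.005
Since p ≈ 0.005 < α = 0.025, reject H0; the evidence is statistically significant.

t = 2.91; reject H0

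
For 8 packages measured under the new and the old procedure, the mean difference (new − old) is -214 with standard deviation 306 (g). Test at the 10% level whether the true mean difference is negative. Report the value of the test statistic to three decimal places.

-1.978

H0: μ_d = 0; H1: μ_d < 0 (paired t-test on the differences, left-tailed).
t = d̄/(s_d/√n) = -214/(306/√8) = -1.978
df = n − 1 = 7
p-value = P(T ≤ -1.978) ≈ 0.044
Since p ≈ 0.044 < α = 0.1, reject H0; the evidence is statistically significant.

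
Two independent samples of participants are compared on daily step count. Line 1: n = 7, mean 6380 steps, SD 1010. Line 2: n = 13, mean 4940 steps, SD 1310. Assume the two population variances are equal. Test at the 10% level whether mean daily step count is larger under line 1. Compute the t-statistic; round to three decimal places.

Let group 1 = line 1, group 2 = line 2. H0: μ_1 = μ_2; H1: μ_1 > μ_2 (two-sample pooled-variance t-test, right-tailed).
s_p² = [(7−1)·1010² + (13−1)·1310²]/(7+13−2) = 1484100
t = (6380 − 4940)/√[1484100·(1/7 + 1/13)] = 2.521
df = n₁ + n₂ − 2 = 18
p-value = P(T ≥ 2.521) ≈ 0.0107
Since p ≈ 0.0107 < α = 0.1, reject H0; the evidence is statistically significant.

2.521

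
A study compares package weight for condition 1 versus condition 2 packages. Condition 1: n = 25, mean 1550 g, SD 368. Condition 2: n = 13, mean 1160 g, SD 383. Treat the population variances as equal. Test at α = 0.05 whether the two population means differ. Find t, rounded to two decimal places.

3.06

Let group 1 = condition 1, group 2 = condition 2. H0: μ_1 = μ_2; H1: μ_1 ≠ μ_2 (two-sample pooled-variance t-test, two-sided).
s_p² = [(25−1)·368² + (13−1)·383²]/(25+13−2) = 139179
t = (1550 − 1160)/√[139179·(1/25 + 1/13)] = 3.06
df = n₁ + n₂ − 2 = 36
Two-sided p-value ≈ 0.004
Since p ≈ 0.004 < α = 0.05, reject H0; the evidence is statistically significant.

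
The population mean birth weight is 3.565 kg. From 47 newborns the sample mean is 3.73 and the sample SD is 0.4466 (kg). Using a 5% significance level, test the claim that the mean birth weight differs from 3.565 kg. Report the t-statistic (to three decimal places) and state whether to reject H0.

H0: μ = 3.565; H1: μ ≠ 3.565 (one-sample t-test, two-sided).
t = (x̄ − μ₀)/(s/√n) = (3.73 − 3.565)/(0.4466/√47) = 2.533
df = n − 1 = 46
Two-sided p-value ≈ 0.0148
Since p ≈ 0.0148 < α = 0.05, reject H0; the evidence is statistically significant.

t = 2.533; reject H0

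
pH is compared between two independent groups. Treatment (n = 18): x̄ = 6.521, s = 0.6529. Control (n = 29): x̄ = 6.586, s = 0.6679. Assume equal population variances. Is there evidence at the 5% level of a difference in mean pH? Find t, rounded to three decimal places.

-0.327

Let group 1 = treatment, group 2 = control. H0: μ_1 = μ_2; H1: μ_1 ≠ μ_2 (two-sample pooled-variance t-test, two-sided).
s_p² = [(18−1)·0.6529² + (29−1)·0.6679²]/(18+29−2) = 0.438606
t = (6.521 − 6.586)/√[0.438606·(1/18 + 1/29)] = -0.327
df = n₁ + n₂ − 2 = 45
Two-sided p-value ≈ 0.745
Since p ≈ 0.745 > α = 0.05, fail to reject H0; the evidence is not statistically significant.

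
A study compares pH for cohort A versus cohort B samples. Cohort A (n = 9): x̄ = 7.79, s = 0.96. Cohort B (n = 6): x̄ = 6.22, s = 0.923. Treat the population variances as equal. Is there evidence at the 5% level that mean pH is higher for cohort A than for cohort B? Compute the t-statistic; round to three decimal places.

3.149

Let group 1 = cohort A, group 2 = cohort B. H0: μ_1 = μ_2; H1: μ_1 > μ_2 (two-sample pooled-variance t-test, right-tailed).
s_p² = [(9−1)·0.96² + (6−1)·0.923²]/(9+6−2) = 0.894803
t = (7.79 − 6.22)/√[0.894803·(1/9 + 1/6)] = 3.149
df = n₁ + n₂ − 2 = 13
p-value = P(T ≥ 3.149) ≈ 0.004
Since p ≈ 0.004 < α = 0.05, reject H0; the evidence is statistically significant.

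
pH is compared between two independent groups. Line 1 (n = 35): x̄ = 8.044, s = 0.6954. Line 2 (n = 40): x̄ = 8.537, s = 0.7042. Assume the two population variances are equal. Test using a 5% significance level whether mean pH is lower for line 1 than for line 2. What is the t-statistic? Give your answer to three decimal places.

-3.042

Let group 1 = line 1, group 2 = line 2. H0: μ_1 = μ_2; H1: μ_1 < μ_2 (two-sample pooled-variance t-test, left-tailed).
s_p² = [(35−1)·0.6954² + (40−1)·0.7042²]/(35+40−2) = 0.490161
t = (8.044 − 8.537)/√[0.490161·(1/35 + 1/40)] = -3.042
df = n₁ + n₂ − 2 = 73
p-value = P(T ≤ -3.042) ≈ 0.002
Since p ≈ 0.002 < α = 0.05, reject H0; the data support H1.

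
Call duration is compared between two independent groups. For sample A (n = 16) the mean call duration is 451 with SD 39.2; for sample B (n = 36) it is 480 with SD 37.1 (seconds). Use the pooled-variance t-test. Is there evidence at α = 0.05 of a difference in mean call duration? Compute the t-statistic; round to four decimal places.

Let group 1 = sample A, group 2 = sample B. H0: μ_1 = μ_2; H1: μ_1 ≠ μ_2 (two-sample pooled-variance t-test, two-sided).
s_p² = [(16−1)·39.2² + (36−1)·37.1²]/(16+36−2) = 1424.48
t = (451 − 480)/√[1424.48·(1/16 + 1/36)] = -2.5573
df = n₁ + n₂ − 2 = 50
Two-sided p-value ≈ 0.014
Since p ≈ 0.014 < α = 0.05, reject H0; the data support H1.

-2.5573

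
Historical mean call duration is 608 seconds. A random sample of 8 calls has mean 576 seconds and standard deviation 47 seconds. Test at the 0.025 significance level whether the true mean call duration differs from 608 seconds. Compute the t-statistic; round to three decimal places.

-1.926

H0: μ = 608; H1: μ ≠ 608 (one-sample t-test, two-sided).
t = (x̄ − μ₀)/(s/√n) = (576 − 608)/(47/√8) = -1.926
df = n − 1 = 7
Two-sided p-value ≈ 0.096
Since p ≈ 0.096 > α = 0.025, fail to reject H0; the evidence is not statistically significant.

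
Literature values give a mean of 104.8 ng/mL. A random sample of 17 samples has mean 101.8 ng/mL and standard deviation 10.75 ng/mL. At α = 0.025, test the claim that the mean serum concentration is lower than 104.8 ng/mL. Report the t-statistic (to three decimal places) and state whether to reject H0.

H0: μ = 104.8; H1: μ < 104.8 (one-sample t-test, left-tailed).
t = (x̄ − μ₀)/(s/√n) = (101.8 − 104.8)/(10.75/√17) = -1.151
df = n − 1 = 16
p-value = P(T ≤ -1.151) ≈ 0.1334
Since p ≈ 0.1334 > α = 0.025, fail to reject H0; the evidence is not statistically significant.

t = -1.151; fail to reject H0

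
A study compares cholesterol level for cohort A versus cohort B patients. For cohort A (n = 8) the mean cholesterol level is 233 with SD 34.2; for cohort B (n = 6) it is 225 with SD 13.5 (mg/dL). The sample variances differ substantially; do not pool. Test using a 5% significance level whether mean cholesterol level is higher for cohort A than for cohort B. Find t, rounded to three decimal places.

Let group 1 = cohort A, group 2 = cohort B. H0: μ_1 = μ_2; H1: μ_1 > μ_2 (Welch's two-sample t-test, right-tailed).
t = (x̄_1 − x̄_2)/√(s_1²/n_1 + s_2²/n_2) = (233 − 225)/√(34.2²/8 + 13.5²/6) = 0.602
Welch–Satterthwaite df ≈ 9.63
p-value = P(T ≥ 0.602) ≈ 0.2805
Since p ≈ 0.2805 > α = 0.05, fail to reject H0; the evidence is not statistically significant.

0.602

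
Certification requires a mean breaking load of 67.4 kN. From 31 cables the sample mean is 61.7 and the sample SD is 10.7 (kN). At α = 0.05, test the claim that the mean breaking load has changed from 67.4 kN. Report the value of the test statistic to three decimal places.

-2.966

H0: μ = 67.4; H1: μ ≠ 67.4 (one-sample t-test, two-sided).
t = (x̄ − μ₀)/(s/√n) = (61.7 − 67.4)/(10.7/√31) = -2.966
df = n − 1 = 30
Two-sided p-value ≈ 0.0059
Since p ≈ 0.0059 < α = 0.05, reject H0; the data support H1.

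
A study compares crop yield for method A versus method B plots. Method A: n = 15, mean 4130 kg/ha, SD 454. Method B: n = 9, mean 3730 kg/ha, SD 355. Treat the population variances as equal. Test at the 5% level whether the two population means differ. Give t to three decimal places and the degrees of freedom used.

Let group 1 = method A, group 2 = method B. H0: μ_1 = μ_2; H1: μ_1 ≠ μ_2 (two-sample pooled-variance t-test, two-sided).
s_p² = [(15−1)·454² + (9−1)·355²]/(15+9−2) = 176992
t = (4130 − 3730)/√[176992·(1/15 + 1/9)] = 2.255
df = n₁ + n₂ − 2 = 22
Two-sided p-value ≈ 0.034
Since p ≈ 0.034 < α = 0.05, reject H0; the evidence is statistically significant.

t = 2.255, df = 22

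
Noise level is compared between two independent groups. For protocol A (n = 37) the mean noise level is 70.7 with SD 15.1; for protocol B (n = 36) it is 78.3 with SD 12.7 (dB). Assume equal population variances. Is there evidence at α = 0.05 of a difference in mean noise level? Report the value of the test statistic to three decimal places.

Let group 1 = protocol A, group 2 = protocol B. H0: μ_1 = μ_2; H1: μ_1 ≠ μ_2 (two-sample pooled-variance t-test, two-sided).
s_p² = [(37−1)·15.1² + (36−1)·12.7²]/(37+36−2) = 195.12
t = (70.7 − 78.3)/√[195.12·(1/37 + 1/36)] = -2.324
df = n₁ + n₂ − 2 = 71
Two-sided p-value ≈ 0.0230
Since p ≈ 0.0230 < α = 0.05, reject H0; the evidence is statistically significant.

-2.324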